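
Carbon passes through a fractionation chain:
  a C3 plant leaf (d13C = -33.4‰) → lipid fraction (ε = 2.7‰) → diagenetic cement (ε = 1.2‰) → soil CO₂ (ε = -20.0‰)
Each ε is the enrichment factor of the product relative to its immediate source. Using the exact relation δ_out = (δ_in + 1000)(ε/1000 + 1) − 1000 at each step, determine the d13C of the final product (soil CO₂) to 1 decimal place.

step 1: δ = (-33.40 + 1000)·(2.7/1000 + 1) − 1000 = -30.79‰
step 2: δ = (-30.79 + 1000)·(1.2/1000 + 1) − 1000 = -29.63‰
step 3: δ = (-29.63 + 1000)·(-20.0/1000 + 1) − 1000 = -49.03‰

-49.0‰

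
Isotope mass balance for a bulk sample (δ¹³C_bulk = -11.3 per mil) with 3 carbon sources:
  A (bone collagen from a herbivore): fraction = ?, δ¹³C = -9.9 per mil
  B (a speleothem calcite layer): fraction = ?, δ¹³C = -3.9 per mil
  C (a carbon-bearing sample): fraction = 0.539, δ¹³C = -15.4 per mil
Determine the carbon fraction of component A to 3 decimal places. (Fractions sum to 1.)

0.200

Let f_A and f_B be the unknown fractions; fractions sum to 1 so f_A + f_B = 0.461.
Mass balance: Σ fᵢ·δᵢ = δ_bulk ⇒ f_A·(-9.9) + f_B·(-3.9) = -11.3 − (-8.301) = -2.999
Substitute f_B = 0.461 − f_A:
f_A·(-9.9 − -3.9) = -2.999 − 0.461×(-3.9) = -1.201
f_A = -1.201 / -6.0 = 0.2002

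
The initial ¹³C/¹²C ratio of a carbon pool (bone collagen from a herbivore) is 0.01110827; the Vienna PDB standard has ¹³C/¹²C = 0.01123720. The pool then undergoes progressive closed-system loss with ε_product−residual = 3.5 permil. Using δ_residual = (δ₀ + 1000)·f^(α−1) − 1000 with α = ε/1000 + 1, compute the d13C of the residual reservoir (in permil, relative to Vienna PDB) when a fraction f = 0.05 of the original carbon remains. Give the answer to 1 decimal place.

δ₀ = (0.01110827/0.01123720 − 1)×1000 = (0.988527 − 1)×1000 = -11.473 permil
α − 1 = ε/1000 = 0.0035
f^(α−1) = 0.05^(0.0035) = 0.989570
δ_res = (-11.473 + 1000) × 0.989570 − 1000 = 978.216 − 1000 = -21.78 permil

-21.8 permil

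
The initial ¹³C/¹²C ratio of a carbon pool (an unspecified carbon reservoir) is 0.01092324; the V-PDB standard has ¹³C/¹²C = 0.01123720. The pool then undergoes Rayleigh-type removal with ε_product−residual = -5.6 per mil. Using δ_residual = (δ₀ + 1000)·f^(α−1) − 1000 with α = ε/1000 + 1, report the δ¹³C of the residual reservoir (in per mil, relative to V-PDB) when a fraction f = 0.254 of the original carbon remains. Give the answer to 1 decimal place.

δ₀ = (0.01092324/0.01123720 − 1)×1000 = (0.972061 − 1)×1000 = -27.939 per mil
α − 1 = ε/1000 = -0.0056
f^(α−1) = 0.254^(-0.0056) = 1.007704
δ_res = (-27.939 + 1000) × 1.007704 − 1000 = 979.549 − 1000 = -20.45 per mil

-20.5 per mil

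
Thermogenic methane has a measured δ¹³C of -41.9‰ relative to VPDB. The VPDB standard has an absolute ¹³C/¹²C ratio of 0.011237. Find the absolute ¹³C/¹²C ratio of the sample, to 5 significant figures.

R_sample = R_standard × (δ¹³C/1000 + 1)
R_sample = 0.011237 × (-41.9/1000 + 1) = 0.011237 × 0.958100
R_sample = 0.0107662

0.010766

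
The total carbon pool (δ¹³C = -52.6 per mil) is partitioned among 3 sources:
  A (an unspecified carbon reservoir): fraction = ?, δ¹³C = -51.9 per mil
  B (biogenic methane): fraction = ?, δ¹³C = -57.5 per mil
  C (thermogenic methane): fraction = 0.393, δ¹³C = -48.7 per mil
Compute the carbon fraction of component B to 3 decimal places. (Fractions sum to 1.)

0.350

Let f_B and f_A be the unknown fractions; fractions sum to 1 so f_B + f_A = 0.607.
Mass balance: Σ fᵢ·δᵢ = δ_bulk ⇒ f_B·(-57.5) + f_A·(-51.9) = -52.6 − (-19.139) = -33.461
Substitute f_A = 0.607 − f_B:
f_B·(-57.5 − -51.9) = -33.461 − 0.607×(-51.9) = -1.958
f_B = -1.958 / -5.6 = 0.3496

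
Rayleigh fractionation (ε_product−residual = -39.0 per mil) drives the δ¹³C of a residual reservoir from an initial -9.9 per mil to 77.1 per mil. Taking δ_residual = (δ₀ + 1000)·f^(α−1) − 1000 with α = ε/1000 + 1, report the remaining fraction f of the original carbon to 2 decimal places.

α − 1 = ε/1000 = -0.0390
(δ_res + 1000)/(δ₀ + 1000) = (77.1 + 1000)/(-9.9 + 1000) = 1077.1/990.1 = 1.087870
f = 1.087870^(1/-0.0390) = exp(ln(1.087870)/-0.0390) = exp(0.08422/-0.0390)
f = exp(-2.1595) = 0.1154

0.12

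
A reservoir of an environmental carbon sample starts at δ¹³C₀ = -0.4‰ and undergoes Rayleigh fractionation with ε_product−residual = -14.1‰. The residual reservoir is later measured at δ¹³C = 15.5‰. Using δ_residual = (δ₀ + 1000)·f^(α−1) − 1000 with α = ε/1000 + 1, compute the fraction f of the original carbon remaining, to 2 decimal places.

0.33

α − 1 = ε/1000 = -0.0141
(δ_res + 1000)/(δ₀ + 1000) = (15.5 + 1000)/(-0.4 + 1000) = 1015.5/999.6 = 1.015906
f = 1.015906^(1/-0.0141) = exp(ln(1.015906)/-0.0141) = exp(0.01578/-0.0141)
f = exp(-1.1192) = 0.3265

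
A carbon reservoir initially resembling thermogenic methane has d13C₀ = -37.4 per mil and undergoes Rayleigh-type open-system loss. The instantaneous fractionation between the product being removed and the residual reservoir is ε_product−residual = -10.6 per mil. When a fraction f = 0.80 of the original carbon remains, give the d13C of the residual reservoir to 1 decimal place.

-35.1 per mil

Rayleigh residual: δ_res = (δ₀ + 1000)·f^(α−1) − 1000
α = ε/1000 + 1 = 0.98940, so α − 1 = -0.01060
f^(α−1) = 0.80^(-0.01060) = 1.002368
δ_res = (-37.4 + 1000) × 1.002368 − 1000 = 964.880 − 1000 = -35.12 per mil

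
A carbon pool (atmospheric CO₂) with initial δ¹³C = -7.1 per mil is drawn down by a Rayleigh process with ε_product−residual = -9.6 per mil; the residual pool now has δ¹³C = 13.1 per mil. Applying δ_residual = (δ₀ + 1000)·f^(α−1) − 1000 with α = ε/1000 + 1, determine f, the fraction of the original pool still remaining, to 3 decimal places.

α − 1 = ε/1000 = -0.0096
(δ_res + 1000)/(δ₀ + 1000) = (13.1 + 1000)/(-7.1 + 1000) = 1013.1/992.9 = 1.020344
f = 1.020344^(1/-0.0096) = exp(ln(1.020344)/-0.0096) = exp(0.02014/-0.0096)
f = exp(-2.0979) = 0.1227

0.123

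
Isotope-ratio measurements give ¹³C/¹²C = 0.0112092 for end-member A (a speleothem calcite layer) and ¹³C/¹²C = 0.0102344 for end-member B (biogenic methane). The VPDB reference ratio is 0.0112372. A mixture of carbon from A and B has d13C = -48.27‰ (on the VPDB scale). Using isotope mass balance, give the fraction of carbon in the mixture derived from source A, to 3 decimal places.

δ_A = (0.0112092/0.0112372 − 1)×1000 = (0.997508 − 1)×1000 = -2.492‰
δ_B = (0.0102344/0.0112372 − 1)×1000 = (0.910761 − 1)×1000 = -89.239‰
f_A = (δ_mix − δ_B)/(δ_A − δ_B) = (-48.27 − (-89.239))/(-2.492 − (-89.239))
f_A = 40.969 / 86.748 = 0.4723

0.472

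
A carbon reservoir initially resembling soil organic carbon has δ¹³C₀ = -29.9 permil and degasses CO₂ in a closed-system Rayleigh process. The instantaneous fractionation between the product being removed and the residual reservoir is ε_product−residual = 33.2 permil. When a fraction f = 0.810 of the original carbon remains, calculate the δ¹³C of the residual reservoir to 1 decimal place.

Rayleigh residual: δ_res = (δ₀ + 1000)·f^(α−1) − 1000
α = ε/1000 + 1 = 1.03320, so α − 1 = 0.03320
f^(α−1) = 0.810^(0.03320) = 0.993028
δ_res = (-29.9 + 1000) × 0.993028 − 1000 = 963.337 − 1000 = -36.66 permil

-36.7 permil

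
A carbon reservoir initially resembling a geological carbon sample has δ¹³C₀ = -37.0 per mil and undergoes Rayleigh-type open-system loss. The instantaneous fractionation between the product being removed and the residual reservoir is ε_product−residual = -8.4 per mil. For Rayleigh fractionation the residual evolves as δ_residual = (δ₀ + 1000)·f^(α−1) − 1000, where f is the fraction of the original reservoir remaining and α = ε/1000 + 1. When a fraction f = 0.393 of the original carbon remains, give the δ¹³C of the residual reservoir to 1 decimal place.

Rayleigh residual: δ_res = (δ₀ + 1000)·f^(α−1) − 1000
α = ε/1000 + 1 = 0.99160, so α − 1 = -0.00840
f^(α−1) = 0.393^(-0.00840) = 1.007876
δ_res = (-37.0 + 1000) × 1.007876 − 1000 = 970.585 − 1000 = -29.42 per mil

-29.4 per mil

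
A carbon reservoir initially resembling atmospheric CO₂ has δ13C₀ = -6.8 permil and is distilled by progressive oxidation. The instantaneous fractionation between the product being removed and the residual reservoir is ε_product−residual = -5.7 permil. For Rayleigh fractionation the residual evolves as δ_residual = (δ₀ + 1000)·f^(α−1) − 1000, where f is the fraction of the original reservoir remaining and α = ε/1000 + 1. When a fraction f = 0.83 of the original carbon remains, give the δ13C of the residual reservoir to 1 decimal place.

-5.7 permil

Rayleigh residual: δ_res = (δ₀ + 1000)·f^(α−1) − 1000
α = ε/1000 + 1 = 0.99430, so α − 1 = -0.00570
f^(α−1) = 0.83^(-0.00570) = 1.001063
δ_res = (-6.8 + 1000) × 1.001063 − 1000 = 994.255 − 1000 = -5.74 permil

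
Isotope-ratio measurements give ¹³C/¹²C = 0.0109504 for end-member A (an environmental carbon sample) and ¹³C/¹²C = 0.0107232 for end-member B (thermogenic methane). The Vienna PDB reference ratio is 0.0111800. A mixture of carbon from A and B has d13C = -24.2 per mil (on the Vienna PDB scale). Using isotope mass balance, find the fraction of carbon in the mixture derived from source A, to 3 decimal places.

δ_A = (0.0109504/0.0111800 − 1)×1000 = (0.979463 − 1)×1000 = -20.537 per mil
δ_B = (0.0107232/0.0111800 − 1)×1000 = (0.959141 − 1)×1000 = -40.859 per mil
f_A = (δ_mix − δ_B)/(δ_A − δ_B) = (-24.2 − (-40.859))/(-20.537 − (-40.859))
f_A = 16.659 / 20.322 = 0.8197

0.820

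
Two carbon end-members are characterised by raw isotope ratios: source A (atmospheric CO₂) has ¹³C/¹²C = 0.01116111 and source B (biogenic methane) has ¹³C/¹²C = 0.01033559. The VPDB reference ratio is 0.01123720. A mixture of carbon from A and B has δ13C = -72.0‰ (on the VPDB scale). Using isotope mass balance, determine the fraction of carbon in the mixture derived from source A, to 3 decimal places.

δ_A = (0.01116111/0.01123720 − 1)×1000 = (0.993229 − 1)×1000 = -6.771‰
δ_B = (0.01033559/0.01123720 − 1)×1000 = (0.919766 − 1)×1000 = -80.234‰
f_A = (δ_mix − δ_B)/(δ_A − δ_B) = (-72.0 − (-80.234))/(-6.771 − (-80.234))
f_A = 8.234 / 73.463 = 0.1121

0.112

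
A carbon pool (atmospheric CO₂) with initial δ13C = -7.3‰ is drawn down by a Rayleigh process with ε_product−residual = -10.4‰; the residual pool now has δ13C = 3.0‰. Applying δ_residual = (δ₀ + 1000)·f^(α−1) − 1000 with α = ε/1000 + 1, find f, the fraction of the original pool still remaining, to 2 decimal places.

0.37

α − 1 = ε/1000 = -0.0104
(δ_res + 1000)/(δ₀ + 1000) = (3.0 + 1000)/(-7.3 + 1000) = 1003.0/992.7 = 1.010376
f = 1.010376^(1/-0.0104) = exp(ln(1.010376)/-0.0104) = exp(0.01032/-0.0104)
f = exp(-0.9925) = 0.3706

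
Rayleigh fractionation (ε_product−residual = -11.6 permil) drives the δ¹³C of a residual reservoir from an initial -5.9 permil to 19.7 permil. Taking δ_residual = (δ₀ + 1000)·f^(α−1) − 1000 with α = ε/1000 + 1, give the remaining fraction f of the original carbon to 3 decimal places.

α − 1 = ε/1000 = -0.0116
(δ_res + 1000)/(δ₀ + 1000) = (19.7 + 1000)/(-5.9 + 1000) = 1019.7/994.1 = 1.025752
f = 1.025752^(1/-0.0116) = exp(ln(1.025752)/-0.0116) = exp(0.02543/-0.0116)
f = exp(-2.1919) = 0.1117

0.112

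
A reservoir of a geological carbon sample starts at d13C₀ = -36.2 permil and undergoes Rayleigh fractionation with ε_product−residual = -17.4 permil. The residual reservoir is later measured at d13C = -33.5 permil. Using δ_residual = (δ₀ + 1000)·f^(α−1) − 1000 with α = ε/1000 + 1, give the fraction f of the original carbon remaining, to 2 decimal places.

0.85

α − 1 = ε/1000 = -0.0174
(δ_res + 1000)/(δ₀ + 1000) = (-33.5 + 1000)/(-36.2 + 1000) = 966.5/963.8 = 1.002801
f = 1.002801^(1/-0.0174) = exp(ln(1.002801)/-0.0174) = exp(0.00280/-0.0174)
f = exp(-0.1608) = 0.8515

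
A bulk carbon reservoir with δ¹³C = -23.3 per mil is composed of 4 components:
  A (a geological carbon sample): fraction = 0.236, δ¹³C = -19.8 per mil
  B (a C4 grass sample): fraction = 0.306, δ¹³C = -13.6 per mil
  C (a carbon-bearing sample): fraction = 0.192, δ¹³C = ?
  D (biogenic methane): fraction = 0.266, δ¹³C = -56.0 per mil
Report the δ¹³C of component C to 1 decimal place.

Isotope mass balance: δ_bulk = Σ fᵢ·δᵢ.
-23.3 = 0.236×(-19.8) + 0.306×(-13.6) + 0.192×δ_C + 0.266×(-56.0)
0.192·δ_C = -23.3 − (-23.730) = 0.430
δ_C = 0.430 / 0.192 = 2.24 per mil

2.2 per mil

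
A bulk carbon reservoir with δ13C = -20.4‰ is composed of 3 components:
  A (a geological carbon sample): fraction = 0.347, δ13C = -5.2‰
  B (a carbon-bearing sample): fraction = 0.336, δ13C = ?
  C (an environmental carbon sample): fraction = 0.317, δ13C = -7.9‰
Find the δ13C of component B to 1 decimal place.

-47.9‰

Isotope mass balance: δ_bulk = Σ fᵢ·δᵢ.
-20.4 = 0.347×(-5.2) + 0.336×δ_B + 0.317×(-7.9)
0.336·δ_B = -20.4 − (-4.309) = -16.091
δ_B = -16.091 / 0.336 = -47.89‰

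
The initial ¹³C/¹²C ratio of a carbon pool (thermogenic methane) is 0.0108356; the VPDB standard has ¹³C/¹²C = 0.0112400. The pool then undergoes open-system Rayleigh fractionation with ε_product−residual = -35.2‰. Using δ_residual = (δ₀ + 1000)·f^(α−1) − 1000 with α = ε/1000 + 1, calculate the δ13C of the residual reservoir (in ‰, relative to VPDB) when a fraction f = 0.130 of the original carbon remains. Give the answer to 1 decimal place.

δ₀ = (0.0108356/0.0112400 − 1)×1000 = (0.964021 − 1)×1000 = -35.979‰
α − 1 = ε/1000 = -0.0352
f^(α−1) = 0.130^(-0.0352) = 1.074457
δ_res = (-35.979 + 1000) × 1.074457 − 1000 = 1035.800 − 1000 = 35.80‰

35.8‰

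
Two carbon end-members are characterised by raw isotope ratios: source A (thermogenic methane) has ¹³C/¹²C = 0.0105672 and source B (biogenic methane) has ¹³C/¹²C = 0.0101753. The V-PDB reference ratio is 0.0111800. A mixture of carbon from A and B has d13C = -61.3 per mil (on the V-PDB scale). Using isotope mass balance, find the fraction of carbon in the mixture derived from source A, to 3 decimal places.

0.815

δ_A = (0.0105672/0.0111800 − 1)×1000 = (0.945188 − 1)×1000 = -54.812 per mil
δ_B = (0.0101753/0.0111800 − 1)×1000 = (0.910134 − 1)×1000 = -89.866 per mil
f_A = (δ_mix − δ_B)/(δ_A − δ_B) = (-61.3 − (-89.866))/(-54.812 − (-89.866))
f_A = 28.566 / 35.054 = 0.8149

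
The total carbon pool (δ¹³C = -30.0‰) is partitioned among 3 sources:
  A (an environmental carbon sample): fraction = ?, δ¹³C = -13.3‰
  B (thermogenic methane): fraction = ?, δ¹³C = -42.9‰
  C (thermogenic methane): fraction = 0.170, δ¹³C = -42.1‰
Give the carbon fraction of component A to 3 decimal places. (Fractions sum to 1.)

0.431

Let f_A and f_B be the unknown fractions; fractions sum to 1 so f_A + f_B = 0.830.
Mass balance: Σ fᵢ·δᵢ = δ_bulk ⇒ f_A·(-13.3) + f_B·(-42.9) = -30.0 − (-7.157) = -22.843
Substitute f_B = 0.830 − f_A:
f_A·(-13.3 − -42.9) = -22.843 − 0.830×(-42.9) = 12.764
f_A = 12.764 / 29.6 = 0.4312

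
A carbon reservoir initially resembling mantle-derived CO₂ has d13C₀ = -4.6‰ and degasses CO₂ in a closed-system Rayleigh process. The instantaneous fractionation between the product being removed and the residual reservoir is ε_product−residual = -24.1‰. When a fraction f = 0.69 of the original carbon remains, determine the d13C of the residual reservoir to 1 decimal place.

4.3‰

Rayleigh residual: δ_res = (δ₀ + 1000)·f^(α−1) − 1000
α = ε/1000 + 1 = 0.97590, so α − 1 = -0.02410
f^(α−1) = 0.69^(-0.02410) = 1.008983
δ_res = (-4.6 + 1000) × 1.008983 − 1000 = 1004.341 − 1000 = 4.34‰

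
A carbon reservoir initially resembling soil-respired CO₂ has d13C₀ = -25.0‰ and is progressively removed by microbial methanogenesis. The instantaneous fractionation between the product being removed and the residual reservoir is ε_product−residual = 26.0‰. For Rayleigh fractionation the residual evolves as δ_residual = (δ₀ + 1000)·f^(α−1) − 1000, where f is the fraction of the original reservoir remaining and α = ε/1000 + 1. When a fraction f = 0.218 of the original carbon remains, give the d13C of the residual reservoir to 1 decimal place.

-62.9‰

Rayleigh residual: δ_res = (δ₀ + 1000)·f^(α−1) − 1000
α = ε/1000 + 1 = 1.02600, so α − 1 = 0.02600
f^(α−1) = 0.218^(0.02600) = 0.961169
δ_res = (-25.0 + 1000) × 0.961169 − 1000 = 937.140 − 1000 = -62.86‰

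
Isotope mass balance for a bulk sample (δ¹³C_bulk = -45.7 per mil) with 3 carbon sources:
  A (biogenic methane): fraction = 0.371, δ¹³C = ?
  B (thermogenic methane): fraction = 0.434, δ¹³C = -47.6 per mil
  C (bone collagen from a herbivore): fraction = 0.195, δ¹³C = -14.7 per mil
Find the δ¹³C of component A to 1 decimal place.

-59.8 per mil

Isotope mass balance: δ_bulk = Σ fᵢ·δᵢ.
-45.7 = 0.371×δ_A + 0.434×(-47.6) + 0.195×(-14.7)
0.371·δ_A = -45.7 − (-23.525) = -22.175
δ_A = -22.175 / 0.371 = -59.77 per mil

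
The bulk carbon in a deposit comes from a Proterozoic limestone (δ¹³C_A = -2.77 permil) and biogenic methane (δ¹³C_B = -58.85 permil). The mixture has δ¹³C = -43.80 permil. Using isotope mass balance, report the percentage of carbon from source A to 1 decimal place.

26.8%

δ_mix = f_A·δ_A + (1 − f_A)·δ_B  ⇒  f_A = (δ_mix − δ_B)/(δ_A − δ_B)
f_A = (-43.80 − (-58.85)) / (-2.77 − (-58.85))
f_A = 15.05 / 56.08 = 0.2684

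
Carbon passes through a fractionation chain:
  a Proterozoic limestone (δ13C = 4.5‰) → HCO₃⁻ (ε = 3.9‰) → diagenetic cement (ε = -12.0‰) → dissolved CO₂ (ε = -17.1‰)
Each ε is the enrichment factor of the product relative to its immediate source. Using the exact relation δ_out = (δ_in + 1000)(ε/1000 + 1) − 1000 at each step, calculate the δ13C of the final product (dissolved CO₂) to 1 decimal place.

-20.7‰

step 1: δ = (4.50 + 1000)·(3.9/1000 + 1) − 1000 = 8.42‰
step 2: δ = (8.42 + 1000)·(-12.0/1000 + 1) − 1000 = -3.68‰
step 3: δ = (-3.68 + 1000)·(-17.1/1000 + 1) − 1000 = -20.72‰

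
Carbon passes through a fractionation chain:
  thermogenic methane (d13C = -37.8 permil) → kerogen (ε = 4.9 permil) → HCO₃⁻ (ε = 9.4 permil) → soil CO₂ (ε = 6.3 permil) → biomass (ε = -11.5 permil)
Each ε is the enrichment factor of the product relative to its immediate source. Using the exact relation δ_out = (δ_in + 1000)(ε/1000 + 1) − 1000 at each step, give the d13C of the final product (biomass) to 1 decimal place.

step 1: δ = (-37.80 + 1000)·(4.9/1000 + 1) − 1000 = -33.09 permil
step 2: δ = (-33.09 + 1000)·(9.4/1000 + 1) − 1000 = -24.00 permil
step 3: δ = (-24.00 + 1000)·(6.3/1000 + 1) − 1000 = -17.85 permil
step 4: δ = (-17.85 + 1000)·(-11.5/1000 + 1) − 1000 = -29.14 permil

-29.1 permil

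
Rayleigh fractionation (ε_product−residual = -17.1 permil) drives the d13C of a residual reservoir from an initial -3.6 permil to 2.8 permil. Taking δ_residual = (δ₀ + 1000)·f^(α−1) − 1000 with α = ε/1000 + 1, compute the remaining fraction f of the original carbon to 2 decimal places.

α − 1 = ε/1000 = -0.0171
(δ_res + 1000)/(δ₀ + 1000) = (2.8 + 1000)/(-3.6 + 1000) = 1002.8/996.4 = 1.006423
f = 1.006423^(1/-0.0171) = exp(ln(1.006423)/-0.0171) = exp(0.00640/-0.0171)
f = exp(-0.3744) = 0.6877

0.69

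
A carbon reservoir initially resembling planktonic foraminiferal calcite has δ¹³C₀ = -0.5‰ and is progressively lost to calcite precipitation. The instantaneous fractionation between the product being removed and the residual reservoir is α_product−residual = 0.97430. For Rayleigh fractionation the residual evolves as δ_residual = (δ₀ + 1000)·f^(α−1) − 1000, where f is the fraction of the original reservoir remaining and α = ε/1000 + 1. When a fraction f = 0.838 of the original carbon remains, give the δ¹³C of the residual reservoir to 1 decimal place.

Rayleigh residual: δ_res = (δ₀ + 1000)·f^(α−1) − 1000
α − 1 = -0.02570
f^(α−1) = 0.838^(-0.02570) = 1.004552
δ_res = (-0.5 + 1000) × 1.004552 − 1000 = 1004.050 − 1000 = 4.05‰

4.1‰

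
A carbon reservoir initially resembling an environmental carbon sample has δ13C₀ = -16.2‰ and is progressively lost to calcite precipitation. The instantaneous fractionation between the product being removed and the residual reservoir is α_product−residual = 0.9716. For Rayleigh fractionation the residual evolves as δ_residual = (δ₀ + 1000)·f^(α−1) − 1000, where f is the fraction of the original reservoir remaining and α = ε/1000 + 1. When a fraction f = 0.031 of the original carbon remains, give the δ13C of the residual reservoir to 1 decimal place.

85.8‰

Rayleigh residual: δ_res = (δ₀ + 1000)·f^(α−1) − 1000
α − 1 = -0.02840
f^(α−1) = 0.031^(-0.02840) = 1.103685
δ_res = (-16.2 + 1000) × 1.103685 − 1000 = 1085.806 − 1000 = 85.81‰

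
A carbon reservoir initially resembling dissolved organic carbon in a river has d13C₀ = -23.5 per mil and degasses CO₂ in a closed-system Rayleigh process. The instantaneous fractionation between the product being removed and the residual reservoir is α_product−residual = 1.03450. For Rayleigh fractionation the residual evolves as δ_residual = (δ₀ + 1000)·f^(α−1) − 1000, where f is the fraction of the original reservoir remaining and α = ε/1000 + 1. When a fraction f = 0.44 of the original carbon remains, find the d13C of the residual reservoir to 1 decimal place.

-50.8 per mil

Rayleigh residual: δ_res = (δ₀ + 1000)·f^(α−1) − 1000
α − 1 = 0.03450
f^(α−1) = 0.44^(0.03450) = 0.972074
δ_res = (-23.5 + 1000) × 0.972074 − 1000 = 949.230 − 1000 = -50.77 per mil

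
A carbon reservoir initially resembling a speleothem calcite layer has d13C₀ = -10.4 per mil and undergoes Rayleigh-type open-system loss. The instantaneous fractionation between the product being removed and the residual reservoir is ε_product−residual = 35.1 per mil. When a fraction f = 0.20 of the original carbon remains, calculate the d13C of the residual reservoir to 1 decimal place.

Rayleigh residual: δ_res = (δ₀ + 1000)·f^(α−1) − 1000
α = ε/1000 + 1 = 1.03510, so α − 1 = 0.03510
f^(α−1) = 0.20^(0.03510) = 0.945075
δ_res = (-10.4 + 1000) × 0.945075 − 1000 = 935.246 − 1000 = -64.75 per mil

-64.8 per mil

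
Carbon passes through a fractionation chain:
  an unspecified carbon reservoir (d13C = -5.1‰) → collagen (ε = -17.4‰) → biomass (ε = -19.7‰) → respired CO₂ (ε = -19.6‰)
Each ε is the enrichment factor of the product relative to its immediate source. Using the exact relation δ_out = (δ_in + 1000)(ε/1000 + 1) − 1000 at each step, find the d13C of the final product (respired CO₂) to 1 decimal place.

step 1: δ = (-5.10 + 1000)·(-17.4/1000 + 1) − 1000 = -22.41‰
step 2: δ = (-22.41 + 1000)·(-19.7/1000 + 1) − 1000 = -41.67‰
step 3: δ = (-41.67 + 1000)·(-19.6/1000 + 1) − 1000 = -60.45‰

-60.5‰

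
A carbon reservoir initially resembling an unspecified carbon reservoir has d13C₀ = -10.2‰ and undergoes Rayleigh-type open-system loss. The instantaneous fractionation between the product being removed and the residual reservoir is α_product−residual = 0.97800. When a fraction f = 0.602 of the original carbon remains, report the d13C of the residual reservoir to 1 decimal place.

0.9‰

Rayleigh residual: δ_res = (δ₀ + 1000)·f^(α−1) − 1000
α − 1 = -0.02200
f^(α−1) = 0.602^(-0.02200) = 1.011228
δ_res = (-10.2 + 1000) × 1.011228 − 1000 = 1000.913 − 1000 = 0.91‰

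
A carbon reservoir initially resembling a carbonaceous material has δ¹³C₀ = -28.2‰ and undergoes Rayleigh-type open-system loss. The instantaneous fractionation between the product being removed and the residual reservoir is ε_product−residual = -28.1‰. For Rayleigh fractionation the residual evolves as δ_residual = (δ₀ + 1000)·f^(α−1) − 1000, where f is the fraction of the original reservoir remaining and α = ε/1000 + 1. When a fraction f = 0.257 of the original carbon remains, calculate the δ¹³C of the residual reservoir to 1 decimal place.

Rayleigh residual: δ_res = (δ₀ + 1000)·f^(α−1) − 1000
α = ε/1000 + 1 = 0.97190, so α − 1 = -0.02810
f^(α−1) = 0.257^(-0.02810) = 1.038917
δ_res = (-28.2 + 1000) × 1.038917 − 1000 = 1009.620 − 1000 = 9.62‰

9.6‰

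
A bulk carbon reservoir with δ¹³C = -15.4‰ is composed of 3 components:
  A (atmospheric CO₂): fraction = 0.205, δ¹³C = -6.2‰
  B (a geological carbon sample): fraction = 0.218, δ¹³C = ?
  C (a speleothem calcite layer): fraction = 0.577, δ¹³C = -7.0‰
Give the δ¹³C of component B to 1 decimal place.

-46.3‰

Isotope mass balance: δ_bulk = Σ fᵢ·δᵢ.
-15.4 = 0.205×(-6.2) + 0.218×δ_B + 0.577×(-7.0)
0.218·δ_B = -15.4 − (-5.310) = -10.090
δ_B = -10.090 / 0.218 = -46.28‰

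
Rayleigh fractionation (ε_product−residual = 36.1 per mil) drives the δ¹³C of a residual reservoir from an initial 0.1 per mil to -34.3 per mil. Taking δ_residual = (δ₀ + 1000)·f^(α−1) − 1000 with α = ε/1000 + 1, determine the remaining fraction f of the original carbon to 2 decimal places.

0.38

α − 1 = ε/1000 = 0.0361
(δ_res + 1000)/(δ₀ + 1000) = (-34.3 + 1000)/(0.1 + 1000) = 965.7/1000.1 = 0.965603
f = 0.965603^(1/0.0361) = exp(ln(0.965603)/0.0361) = exp(-0.03500/0.0361)
f = exp(-0.9696) = 0.3792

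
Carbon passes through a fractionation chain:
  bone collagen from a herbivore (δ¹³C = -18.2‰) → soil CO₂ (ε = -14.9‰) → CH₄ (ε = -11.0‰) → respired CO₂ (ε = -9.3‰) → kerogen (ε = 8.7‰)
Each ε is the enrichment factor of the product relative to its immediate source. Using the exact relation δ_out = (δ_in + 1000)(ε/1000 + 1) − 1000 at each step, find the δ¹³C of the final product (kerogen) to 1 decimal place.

-44.1‰

step 1: δ = (-18.20 + 1000)·(-14.9/1000 + 1) − 1000 = -32.83‰
step 2: δ = (-32.83 + 1000)·(-11.0/1000 + 1) − 1000 = -43.47‰
step 3: δ = (-43.47 + 1000)·(-9.3/1000 + 1) − 1000 = -52.36‰
step 4: δ = (-52.36 + 1000)·(8.7/1000 + 1) − 1000 = -44.12‰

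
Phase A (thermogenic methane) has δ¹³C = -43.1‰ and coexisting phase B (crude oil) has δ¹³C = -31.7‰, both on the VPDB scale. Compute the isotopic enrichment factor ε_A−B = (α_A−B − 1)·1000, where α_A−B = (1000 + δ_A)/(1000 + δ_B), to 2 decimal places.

-11.77‰

α_A−B = (1000 + -43.1) / (1000 + -31.7) = 956.9 / 968.3 = 0.988227
ε_A−B = (0.988227 − 1) × 1000 = -11.773‰
(The approximation ε ≈ δ_A − δ_B would give -11.4‰.)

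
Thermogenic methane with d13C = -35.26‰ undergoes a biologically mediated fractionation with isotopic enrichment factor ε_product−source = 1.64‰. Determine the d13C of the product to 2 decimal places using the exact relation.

To first order, δ_product ≈ δ_source + ε = -33.62‰.
Exactly, δ_product = (δ_source + 1000)·(ε/1000 + 1) − 1000.
δ_product = (-35.26 + 1000) × (1.64/1000 + 1) − 1000
δ_product = -33.678‰

-33.68‰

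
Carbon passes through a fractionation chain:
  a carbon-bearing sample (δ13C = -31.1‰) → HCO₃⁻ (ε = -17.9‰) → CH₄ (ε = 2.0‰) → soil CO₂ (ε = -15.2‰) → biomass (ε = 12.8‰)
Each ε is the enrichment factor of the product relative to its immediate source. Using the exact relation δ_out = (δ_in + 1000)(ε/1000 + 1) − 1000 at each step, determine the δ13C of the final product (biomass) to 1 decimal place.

step 1: δ = (-31.10 + 1000)·(-17.9/1000 + 1) − 1000 = -48.44‰
step 2: δ = (-48.44 + 1000)·(2.0/1000 + 1) − 1000 = -46.54‰
step 3: δ = (-46.54 + 1000)·(-15.2/1000 + 1) − 1000 = -61.03‰
step 4: δ = (-61.03 + 1000)·(12.8/1000 + 1) − 1000 = -49.01‰

-49.0‰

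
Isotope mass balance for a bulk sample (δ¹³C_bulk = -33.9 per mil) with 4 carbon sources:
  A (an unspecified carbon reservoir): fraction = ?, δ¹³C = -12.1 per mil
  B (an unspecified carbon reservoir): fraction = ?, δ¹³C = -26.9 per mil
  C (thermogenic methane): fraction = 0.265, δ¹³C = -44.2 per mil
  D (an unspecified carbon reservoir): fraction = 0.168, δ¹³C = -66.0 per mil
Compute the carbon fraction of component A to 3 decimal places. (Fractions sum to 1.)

0.281

Let f_A and f_B be the unknown fractions; fractions sum to 1 so f_A + f_B = 0.567.
Mass balance: Σ fᵢ·δᵢ = δ_bulk ⇒ f_A·(-12.1) + f_B·(-26.9) = -33.9 − (-22.801) = -11.099
Substitute f_B = 0.567 − f_A:
f_A·(-12.1 − -26.9) = -11.099 − 0.567×(-26.9) = 4.153
f_A = 4.153 / 14.8 = 0.2806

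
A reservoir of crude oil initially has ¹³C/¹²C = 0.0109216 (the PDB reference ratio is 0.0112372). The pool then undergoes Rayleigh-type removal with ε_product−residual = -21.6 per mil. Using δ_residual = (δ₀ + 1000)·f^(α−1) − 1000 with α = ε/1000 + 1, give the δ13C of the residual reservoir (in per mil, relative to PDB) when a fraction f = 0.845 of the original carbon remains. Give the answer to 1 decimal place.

δ₀ = (0.0109216/0.0112372 − 1)×1000 = (0.971915 − 1)×1000 = -28.085 per mil
α − 1 = ε/1000 = -0.0216
f^(α−1) = 0.845^(-0.0216) = 1.003644
δ_res = (-28.085 + 1000) × 1.003644 − 1000 = 975.457 − 1000 = -24.54 per mil

-24.5 per mil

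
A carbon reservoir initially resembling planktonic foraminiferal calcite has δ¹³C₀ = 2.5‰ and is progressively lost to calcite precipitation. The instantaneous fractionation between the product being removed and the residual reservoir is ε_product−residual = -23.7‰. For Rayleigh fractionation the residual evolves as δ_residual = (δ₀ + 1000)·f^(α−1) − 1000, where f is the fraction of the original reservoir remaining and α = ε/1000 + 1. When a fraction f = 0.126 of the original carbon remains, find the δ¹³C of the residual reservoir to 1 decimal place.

Rayleigh residual: δ_res = (δ₀ + 1000)·f^(α−1) − 1000
α = ε/1000 + 1 = 0.97630, so α − 1 = -0.02370
f^(α−1) = 0.126^(-0.02370) = 1.050319
δ_res = (2.5 + 1000) × 1.050319 − 1000 = 1052.945 − 1000 = 52.94‰

52.9‰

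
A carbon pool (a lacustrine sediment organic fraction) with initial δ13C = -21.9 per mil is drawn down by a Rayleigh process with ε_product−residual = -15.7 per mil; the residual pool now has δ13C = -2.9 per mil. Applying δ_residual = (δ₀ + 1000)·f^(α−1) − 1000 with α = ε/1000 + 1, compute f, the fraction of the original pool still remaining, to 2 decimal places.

0.29

α − 1 = ε/1000 = -0.0157
(δ_res + 1000)/(δ₀ + 1000) = (-2.9 + 1000)/(-21.9 + 1000) = 997.1/978.1 = 1.019425
f = 1.019425^(1/-0.0157) = exp(ln(1.019425)/-0.0157) = exp(0.01924/-0.0157)
f = exp(-1.2254) = 0.2936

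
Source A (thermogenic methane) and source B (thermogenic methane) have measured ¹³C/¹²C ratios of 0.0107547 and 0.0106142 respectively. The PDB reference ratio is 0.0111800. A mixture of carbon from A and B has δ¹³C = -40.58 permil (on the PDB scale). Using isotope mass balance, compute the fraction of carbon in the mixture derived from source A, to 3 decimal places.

δ_A = (0.0107547/0.0111800 − 1)×1000 = (0.961959 − 1)×1000 = -38.041 permil
δ_B = (0.0106142/0.0111800 − 1)×1000 = (0.949392 − 1)×1000 = -50.608 permil
f_A = (δ_mix − δ_B)/(δ_A − δ_B) = (-40.58 − (-50.608))/(-38.041 − (-50.608))
f_A = 10.028 / 12.567 = 0.7980

0.798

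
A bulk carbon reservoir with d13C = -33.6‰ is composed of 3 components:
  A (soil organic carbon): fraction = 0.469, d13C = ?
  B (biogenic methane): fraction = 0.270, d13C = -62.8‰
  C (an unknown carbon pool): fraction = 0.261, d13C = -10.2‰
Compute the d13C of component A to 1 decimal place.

-29.8‰

Isotope mass balance: δ_bulk = Σ fᵢ·δᵢ.
-33.6 = 0.469×δ_A + 0.270×(-62.8) + 0.261×(-10.2)
0.469·δ_A = -33.6 − (-19.618) = -13.982
δ_A = -13.982 / 0.469 = -29.81‰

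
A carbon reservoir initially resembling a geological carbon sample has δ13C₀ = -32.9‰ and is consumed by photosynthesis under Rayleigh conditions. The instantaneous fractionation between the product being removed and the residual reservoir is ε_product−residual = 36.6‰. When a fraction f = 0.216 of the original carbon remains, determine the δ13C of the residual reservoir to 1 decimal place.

Rayleigh residual: δ_res = (δ₀ + 1000)·f^(α−1) − 1000
α = ε/1000 + 1 = 1.03660, so α − 1 = 0.03660
f^(α−1) = 0.216^(0.03660) = 0.945455
δ_res = (-32.9 + 1000) × 0.945455 − 1000 = 914.350 − 1000 = -85.65‰

-85.7‰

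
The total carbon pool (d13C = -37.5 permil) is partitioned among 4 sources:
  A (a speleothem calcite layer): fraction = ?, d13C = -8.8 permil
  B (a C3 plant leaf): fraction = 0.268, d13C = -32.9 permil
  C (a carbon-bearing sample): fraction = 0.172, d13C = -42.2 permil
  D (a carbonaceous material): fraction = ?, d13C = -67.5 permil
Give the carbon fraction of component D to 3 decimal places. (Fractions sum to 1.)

0.281

Let f_D and f_A be the unknown fractions; fractions sum to 1 so f_D + f_A = 0.560.
Mass balance: Σ fᵢ·δᵢ = δ_bulk ⇒ f_D·(-67.5) + f_A·(-8.8) = -37.5 − (-16.076) = -21.424
Substitute f_A = 0.560 − f_D:
f_D·(-67.5 − -8.8) = -21.424 − 0.560×(-8.8) = -16.496
f_D = -16.496 / -58.7 = 0.2810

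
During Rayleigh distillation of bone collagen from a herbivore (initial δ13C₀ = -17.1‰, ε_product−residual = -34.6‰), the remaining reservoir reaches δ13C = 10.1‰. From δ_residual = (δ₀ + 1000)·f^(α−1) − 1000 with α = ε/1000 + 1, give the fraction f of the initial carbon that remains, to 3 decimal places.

α − 1 = ε/1000 = -0.0346
(δ_res + 1000)/(δ₀ + 1000) = (10.1 + 1000)/(-17.1 + 1000) = 1010.1/982.9 = 1.027673
f = 1.027673^(1/-0.0346) = exp(ln(1.027673)/-0.0346) = exp(0.02730/-0.0346)
f = exp(-0.7889) = 0.4543

0.454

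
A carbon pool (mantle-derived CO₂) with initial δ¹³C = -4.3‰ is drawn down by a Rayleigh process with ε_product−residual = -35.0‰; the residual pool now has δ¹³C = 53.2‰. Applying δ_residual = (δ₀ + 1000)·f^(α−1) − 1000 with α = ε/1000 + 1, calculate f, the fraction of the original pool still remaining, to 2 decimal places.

α − 1 = ε/1000 = -0.0350
(δ_res + 1000)/(δ₀ + 1000) = (53.2 + 1000)/(-4.3 + 1000) = 1053.2/995.7 = 1.057748
f = 1.057748^(1/-0.0350) = exp(ln(1.057748)/-0.0350) = exp(0.05614/-0.0350)
f = exp(-1.6041) = 0.2011

0.20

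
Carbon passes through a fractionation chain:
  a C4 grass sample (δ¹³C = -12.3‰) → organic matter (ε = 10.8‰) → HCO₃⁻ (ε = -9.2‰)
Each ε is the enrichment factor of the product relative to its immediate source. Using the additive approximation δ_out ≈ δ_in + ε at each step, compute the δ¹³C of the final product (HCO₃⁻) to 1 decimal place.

-10.7‰

step 1: δ ≈ -12.3 + (10.8) = -1.5‰
step 2: δ ≈ -1.5 + (-9.2) = -10.7‰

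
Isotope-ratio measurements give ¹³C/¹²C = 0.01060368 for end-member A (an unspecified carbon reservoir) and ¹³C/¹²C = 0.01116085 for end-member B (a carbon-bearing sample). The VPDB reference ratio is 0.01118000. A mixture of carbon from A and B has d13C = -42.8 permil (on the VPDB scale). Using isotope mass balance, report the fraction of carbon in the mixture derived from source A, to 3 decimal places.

0.824

δ_A = (0.01060368/0.01118000 − 1)×1000 = (0.948451 − 1)×1000 = -51.549 permil
δ_B = (0.01116085/0.01118000 − 1)×1000 = (0.998287 − 1)×1000 = -1.713 permil
f_A = (δ_mix − δ_B)/(δ_A − δ_B) = (-42.8 − (-1.713))/(-51.549 − (-1.713))
f_A = -41.087 / -49.836 = 0.8244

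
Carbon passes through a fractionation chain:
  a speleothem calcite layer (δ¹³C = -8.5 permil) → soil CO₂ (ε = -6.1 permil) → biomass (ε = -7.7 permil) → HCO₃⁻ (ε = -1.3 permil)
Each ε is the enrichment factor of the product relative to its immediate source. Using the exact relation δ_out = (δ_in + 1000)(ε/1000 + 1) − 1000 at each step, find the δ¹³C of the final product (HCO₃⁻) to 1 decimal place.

-23.4 permil

step 1: δ = (-8.50 + 1000)·(-6.1/1000 + 1) − 1000 = -14.55 permil
step 2: δ = (-14.55 + 1000)·(-7.7/1000 + 1) − 1000 = -22.14 permil
step 3: δ = (-22.14 + 1000)·(-1.3/1000 + 1) − 1000 = -23.41 permil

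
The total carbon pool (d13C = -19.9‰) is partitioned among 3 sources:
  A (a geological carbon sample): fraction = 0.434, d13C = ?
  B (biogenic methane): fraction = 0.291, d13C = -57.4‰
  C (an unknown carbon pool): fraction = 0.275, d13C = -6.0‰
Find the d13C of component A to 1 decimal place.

Isotope mass balance: δ_bulk = Σ fᵢ·δᵢ.
-19.9 = 0.434×δ_A + 0.291×(-57.4) + 0.275×(-6.0)
0.434·δ_A = -19.9 − (-18.353) = -1.547
δ_A = -1.547 / 0.434 = -3.56‰

-3.6‰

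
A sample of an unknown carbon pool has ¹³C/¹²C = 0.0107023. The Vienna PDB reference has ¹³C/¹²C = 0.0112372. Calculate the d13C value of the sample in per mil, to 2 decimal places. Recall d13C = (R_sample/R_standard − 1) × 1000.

-47.60 per mil

d13C = (R_sample / R_standard − 1) × 1000
R_sample / R_standard = 0.0107023 / 0.0112372 = 0.952399
d13C = (0.952399 − 1) × 1000 = -47.601 per mil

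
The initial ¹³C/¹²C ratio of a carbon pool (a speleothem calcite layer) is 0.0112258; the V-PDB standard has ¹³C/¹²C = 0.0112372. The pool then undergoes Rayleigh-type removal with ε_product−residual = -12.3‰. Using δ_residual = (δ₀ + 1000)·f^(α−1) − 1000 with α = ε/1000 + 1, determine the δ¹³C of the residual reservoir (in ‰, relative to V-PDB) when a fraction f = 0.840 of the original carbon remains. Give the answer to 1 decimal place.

1.1‰

δ₀ = (0.0112258/0.0112372 − 1)×1000 = (0.998986 − 1)×1000 = -1.014‰
α − 1 = ε/1000 = -0.0123
f^(α−1) = 0.840^(-0.0123) = 1.002147
δ_res = (-1.014 + 1000) × 1.002147 − 1000 = 1001.130 − 1000 = 1.13‰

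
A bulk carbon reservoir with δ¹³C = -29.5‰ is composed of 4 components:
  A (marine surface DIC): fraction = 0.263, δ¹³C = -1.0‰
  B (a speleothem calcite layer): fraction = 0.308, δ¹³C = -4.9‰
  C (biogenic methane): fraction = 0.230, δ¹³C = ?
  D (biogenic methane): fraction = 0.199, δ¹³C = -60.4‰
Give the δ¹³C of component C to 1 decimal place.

Isotope mass balance: δ_bulk = Σ fᵢ·δᵢ.
-29.5 = 0.263×(-1.0) + 0.308×(-4.9) + 0.230×δ_C + 0.199×(-60.4)
0.230·δ_C = -29.5 − (-13.792) = -15.708
δ_C = -15.708 / 0.230 = -68.30‰

-68.3‰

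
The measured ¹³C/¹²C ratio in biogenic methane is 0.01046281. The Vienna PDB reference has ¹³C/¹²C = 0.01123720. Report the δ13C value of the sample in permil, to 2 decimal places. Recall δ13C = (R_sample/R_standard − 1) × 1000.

-68.91 permil

δ13C = (R_sample / R_standard − 1) × 1000
R_sample / R_standard = 0.01046281 / 0.01123720 = 0.931087
δ13C = (0.931087 − 1) × 1000 = -68.913 permil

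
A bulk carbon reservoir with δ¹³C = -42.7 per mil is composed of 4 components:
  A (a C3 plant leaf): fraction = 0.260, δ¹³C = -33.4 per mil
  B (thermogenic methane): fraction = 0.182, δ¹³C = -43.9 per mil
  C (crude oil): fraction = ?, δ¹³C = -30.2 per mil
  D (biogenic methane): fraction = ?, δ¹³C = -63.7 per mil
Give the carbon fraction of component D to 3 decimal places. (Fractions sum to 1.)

0.274

Let f_D and f_C be the unknown fractions; fractions sum to 1 so f_D + f_C = 0.558.
Mass balance: Σ fᵢ·δᵢ = δ_bulk ⇒ f_D·(-63.7) + f_C·(-30.2) = -42.7 − (-16.674) = -26.026
Substitute f_C = 0.558 − f_D:
f_D·(-63.7 − -30.2) = -26.026 − 0.558×(-30.2) = -9.175
f_D = -9.175 / -33.5 = 0.2739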